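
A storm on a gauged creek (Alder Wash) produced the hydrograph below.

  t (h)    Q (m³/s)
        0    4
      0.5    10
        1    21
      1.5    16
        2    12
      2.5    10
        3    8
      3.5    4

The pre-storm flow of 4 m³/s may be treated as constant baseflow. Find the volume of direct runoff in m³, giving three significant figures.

V ≈ 95400 m³

Direct-runoff ordinates (Q − Q_b): 0.0, 6.0, 17.0, 12.0, 8.0, 6.0, 4.0, 0.0 m³/s.
ΣQ_DR = 53.00 m³/s.
With Δt = 0.5 h = 1800 s, V = ΣQ_DR · Δt = 53.00 × 1800 = 95400 m³.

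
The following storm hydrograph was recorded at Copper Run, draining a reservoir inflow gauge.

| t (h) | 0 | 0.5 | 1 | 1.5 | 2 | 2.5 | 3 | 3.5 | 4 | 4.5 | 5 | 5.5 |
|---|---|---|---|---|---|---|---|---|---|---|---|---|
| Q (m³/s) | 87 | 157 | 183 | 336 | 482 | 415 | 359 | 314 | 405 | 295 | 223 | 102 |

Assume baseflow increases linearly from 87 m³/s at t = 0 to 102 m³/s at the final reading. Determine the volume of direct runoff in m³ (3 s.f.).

V ≈ 4.00 × 10^6 m³

Direct-runoff ordinates (Q − Q_b): 0.00, 68.64, 93.27, 244.91, 389.55, 321.18, 263.82, 217.45, 307.09, 195.73, 122.36, 0.00 m³/s.
ΣQ_DR = 2224 m³/s.
With Δt = 0.5 h = 1800 s, V = ΣQ_DR · Δt = 2224 × 1800 = 4.00 × 10^6 m³.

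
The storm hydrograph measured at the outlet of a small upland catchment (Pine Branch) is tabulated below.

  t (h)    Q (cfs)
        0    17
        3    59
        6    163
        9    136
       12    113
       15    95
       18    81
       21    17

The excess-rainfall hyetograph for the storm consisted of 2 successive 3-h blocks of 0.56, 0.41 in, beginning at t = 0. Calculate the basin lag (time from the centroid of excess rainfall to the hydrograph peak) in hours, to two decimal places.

Centroid of excess rainfall: t_c = Σ P_i·t̄_i / ΣP_i = 2.7680 h (block centres at 1.5, 4.5 h).
Hydrograph peak occurs at t = 6 h, so basin lag t_L = 6 − 2.7680 = 3.23 h.

t_L ≈ 3.23 h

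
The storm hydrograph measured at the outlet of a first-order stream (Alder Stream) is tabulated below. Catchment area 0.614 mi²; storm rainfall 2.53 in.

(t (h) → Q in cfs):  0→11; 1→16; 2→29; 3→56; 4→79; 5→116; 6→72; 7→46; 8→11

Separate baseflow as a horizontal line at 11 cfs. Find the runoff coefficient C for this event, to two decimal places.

C ≈ 0.34

ΣQ_DR = 337.0 cfs; V = ΣQ_DR·Δt = 1.213 × 10^6 ft³.
Runoff depth d = V / A = 0.8505 in.
C = d / P = 0.8505 / 2.53 = 0.34.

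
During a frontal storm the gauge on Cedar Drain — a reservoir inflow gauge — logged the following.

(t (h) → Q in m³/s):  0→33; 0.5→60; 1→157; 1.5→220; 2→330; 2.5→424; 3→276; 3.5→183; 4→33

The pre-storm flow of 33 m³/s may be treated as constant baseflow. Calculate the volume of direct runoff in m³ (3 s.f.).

V ≈ 2.55 × 10^6 m³

Direct-runoff ordinates (Q − Q_b): 0.0, 27.0, 124.0, 187.0, 297.0, 391.0, 243.0, 150.0, 0.0 m³/s.
ΣQ_DR = 1419 m³/s.
With Δt = 0.5 h = 1800 s, V = ΣQ_DR · Δt = 1419 × 1800 = 2.55 × 10^6 m³.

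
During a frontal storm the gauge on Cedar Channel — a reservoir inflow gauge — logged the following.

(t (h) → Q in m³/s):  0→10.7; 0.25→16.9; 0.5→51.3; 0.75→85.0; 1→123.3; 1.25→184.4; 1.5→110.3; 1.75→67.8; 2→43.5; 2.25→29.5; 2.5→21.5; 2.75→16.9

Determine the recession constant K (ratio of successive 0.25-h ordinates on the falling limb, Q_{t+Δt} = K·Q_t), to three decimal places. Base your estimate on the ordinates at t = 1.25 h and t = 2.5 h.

Using the recession-limb readings at t = 1.25 h and t = 2.5 h: Q falls from 184.4 to 21.5 m³/s over 5 intervals.
K = (Q₂/Q₁)^(1/5) = (21.5/184.4)^(1/5) = 0.651.

K ≈ 0.651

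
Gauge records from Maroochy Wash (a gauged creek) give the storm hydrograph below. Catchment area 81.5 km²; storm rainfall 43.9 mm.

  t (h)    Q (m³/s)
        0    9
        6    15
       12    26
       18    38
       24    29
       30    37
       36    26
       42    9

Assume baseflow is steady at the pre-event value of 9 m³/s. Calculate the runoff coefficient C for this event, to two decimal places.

C ≈ 0.71

ΣQ_DR = 117.0 m³/s; V = ΣQ_DR·Δt = 2.527 × 10^6 m³.
Runoff depth d = V / A = 31.01 mm.
C = d / P = 31.01 / 43.9 = 0.71.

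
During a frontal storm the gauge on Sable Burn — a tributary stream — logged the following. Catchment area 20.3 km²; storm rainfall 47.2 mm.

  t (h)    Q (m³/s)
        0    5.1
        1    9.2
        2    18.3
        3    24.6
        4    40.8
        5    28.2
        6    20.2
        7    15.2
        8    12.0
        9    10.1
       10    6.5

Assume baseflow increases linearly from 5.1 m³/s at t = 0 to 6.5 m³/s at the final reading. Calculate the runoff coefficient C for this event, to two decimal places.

ΣQ_DR = 126.4 m³/s; V = ΣQ_DR·Δt = 4.550 × 10^5 m³.
Runoff depth d = V / A = 22.42 mm.
C = d / P = 22.42 / 47.2 = 0.47.

C ≈ 0.47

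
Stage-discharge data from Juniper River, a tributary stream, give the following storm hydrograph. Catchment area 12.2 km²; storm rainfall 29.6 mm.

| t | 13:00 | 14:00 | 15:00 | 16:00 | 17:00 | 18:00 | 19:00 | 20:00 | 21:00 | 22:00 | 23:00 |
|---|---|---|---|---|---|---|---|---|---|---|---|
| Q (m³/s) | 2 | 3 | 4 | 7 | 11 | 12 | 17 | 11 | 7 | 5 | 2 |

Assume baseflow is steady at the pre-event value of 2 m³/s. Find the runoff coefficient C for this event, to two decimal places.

C ≈ 0.59

ΣQ_DR = 59.00 m³/s; V = ΣQ_DR·Δt = 2.124 × 10^5 m³.
Runoff depth d = V / A = 17.41 mm.
C = d / P = 17.41 / 29.6 = 0.59.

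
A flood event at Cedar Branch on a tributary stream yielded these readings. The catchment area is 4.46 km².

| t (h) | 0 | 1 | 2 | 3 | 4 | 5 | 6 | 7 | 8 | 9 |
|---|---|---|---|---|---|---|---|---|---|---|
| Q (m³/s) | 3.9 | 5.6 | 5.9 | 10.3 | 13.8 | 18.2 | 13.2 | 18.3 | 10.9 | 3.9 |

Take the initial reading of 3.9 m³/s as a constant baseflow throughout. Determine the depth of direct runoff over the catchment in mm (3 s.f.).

Direct runoff: 0.0, 1.7, 2.0, 6.4, 9.9, 14.3, 9.3, 14.4, 7.0, 0.0 m³/s; ΣQ_DR = 65.00 m³/s.
V = ΣQ_DR · Δt = 65.00 × 3600 s = 2.340 × 10^5 m³.
Over A = 4.46 km², depth = V / A = 52.5 mm.

d ≈ 52.5 mm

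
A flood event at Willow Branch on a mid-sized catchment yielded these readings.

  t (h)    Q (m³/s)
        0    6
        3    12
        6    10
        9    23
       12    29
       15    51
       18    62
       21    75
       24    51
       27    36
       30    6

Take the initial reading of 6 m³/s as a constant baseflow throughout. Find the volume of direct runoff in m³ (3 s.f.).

V ≈ 3.19 × 10^6 m³

Direct-runoff ordinates (Q − Q_b): 0.0, 6.0, 4.0, 17.0, 23.0, 45.0, 56.0, 69.0, 45.0, 30.0, 0.0 m³/s.
ΣQ_DR = 295.0 m³/s.
With Δt = 3 h = 10800 s, V = ΣQ_DR · Δt = 295.0 × 10800 = 3.19 × 10^6 m³.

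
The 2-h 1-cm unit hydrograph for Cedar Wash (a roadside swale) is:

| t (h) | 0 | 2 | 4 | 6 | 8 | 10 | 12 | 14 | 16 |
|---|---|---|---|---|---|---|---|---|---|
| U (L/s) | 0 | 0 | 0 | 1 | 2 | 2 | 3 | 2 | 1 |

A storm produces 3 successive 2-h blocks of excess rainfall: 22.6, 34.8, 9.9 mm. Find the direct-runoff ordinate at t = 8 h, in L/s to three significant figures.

By discrete convolution, Q_j = Σ (P_i / 10 mm) · U_{j−i}.
At t = 8 h (j=4): Q = (22.6/10)·2 + (34.8/10)·1 + (9.9/10)·0 = 8.00 L/s.

Q ≈ 8.00 L/s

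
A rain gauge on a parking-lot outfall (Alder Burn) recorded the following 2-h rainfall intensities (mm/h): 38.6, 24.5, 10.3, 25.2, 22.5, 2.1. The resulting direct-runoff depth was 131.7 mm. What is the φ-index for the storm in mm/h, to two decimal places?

Only the 4 blocks with intensity above φ contribute runoff: 38.6, 24.5, 25.2, 22.5 mm/h.
Σ(I−φ)·Δt = d  ⇒  (38.6+24.5+25.2+22.5 − 4φ)·2 = 131.7
φ = (110.8 − 131.7/2) / 4 = 11.24 mm/h.

φ ≈ 11.24 mm/h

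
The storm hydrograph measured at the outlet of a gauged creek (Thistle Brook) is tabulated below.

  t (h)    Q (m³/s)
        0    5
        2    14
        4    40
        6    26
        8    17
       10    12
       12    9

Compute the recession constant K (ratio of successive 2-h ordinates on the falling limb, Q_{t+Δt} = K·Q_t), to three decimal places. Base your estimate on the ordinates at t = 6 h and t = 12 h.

Using the recession-limb readings at t = 6 h and t = 12 h: Q falls from 26 to 9 m³/s over 3 intervals.
K = (Q₂/Q₁)^(1/3) = (9/26)^(1/3) = 0.702.

K ≈ 0.702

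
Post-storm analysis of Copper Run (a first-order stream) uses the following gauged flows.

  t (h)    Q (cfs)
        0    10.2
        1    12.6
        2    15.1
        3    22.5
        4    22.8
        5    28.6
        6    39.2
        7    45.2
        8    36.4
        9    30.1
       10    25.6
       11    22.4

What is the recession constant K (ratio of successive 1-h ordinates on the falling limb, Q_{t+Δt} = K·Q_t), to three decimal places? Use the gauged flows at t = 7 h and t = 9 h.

Using the recession-limb readings at t = 7 h and t = 9 h: Q falls from 45.2 to 30.1 cfs over 2 intervals.
K = (Q₂/Q₁)^(1/2) = (30.1/45.2)^(1/2) = 0.816.

K ≈ 0.816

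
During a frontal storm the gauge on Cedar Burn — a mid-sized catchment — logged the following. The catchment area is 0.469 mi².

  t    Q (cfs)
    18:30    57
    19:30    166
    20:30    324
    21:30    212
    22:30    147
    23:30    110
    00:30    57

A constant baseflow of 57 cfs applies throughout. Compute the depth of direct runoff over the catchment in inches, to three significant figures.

Direct runoff: 0.0, 109.0, 267.0, 155.0, 90.0, 53.0, 0.0 cfs; ΣQ_DR = 674.0 cfs.
V = ΣQ_DR · Δt = 674.0 × 3600 s = 2.426 × 10^6 ft³.
Over A = 0.469 mi², depth = V / A = 2.23 in.

d ≈ 2.23 in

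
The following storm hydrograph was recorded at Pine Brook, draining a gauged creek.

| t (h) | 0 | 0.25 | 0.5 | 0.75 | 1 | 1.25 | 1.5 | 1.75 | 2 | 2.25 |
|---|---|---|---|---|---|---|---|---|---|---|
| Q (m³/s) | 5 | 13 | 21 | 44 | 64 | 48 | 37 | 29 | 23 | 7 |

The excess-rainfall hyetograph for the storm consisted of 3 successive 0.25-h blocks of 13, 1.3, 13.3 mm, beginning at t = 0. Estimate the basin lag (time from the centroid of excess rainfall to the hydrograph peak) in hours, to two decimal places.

Centroid of excess rainfall: t_c = Σ P_i·t̄_i / ΣP_i = 0.3777 h (block centres at 0.125, 0.375, 0.625 h).
Hydrograph peak occurs at t = 1 h, so basin lag t_L = 1 − 0.3777 = 0.62 h.

t_L ≈ 0.62 h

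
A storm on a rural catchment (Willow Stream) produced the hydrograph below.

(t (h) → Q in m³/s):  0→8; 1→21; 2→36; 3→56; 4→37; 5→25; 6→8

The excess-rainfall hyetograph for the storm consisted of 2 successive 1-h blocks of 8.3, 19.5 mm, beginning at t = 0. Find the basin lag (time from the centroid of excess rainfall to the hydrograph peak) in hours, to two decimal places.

t_L ≈ 1.80 h

Centroid of excess rainfall: t_c = Σ P_i·t̄_i / ΣP_i = 1.2014 h (block centres at 0.5, 1.5 h).
Hydrograph peak occurs at t = 3 h, so basin lag t_L = 3 − 1.2014 = 1.80 h.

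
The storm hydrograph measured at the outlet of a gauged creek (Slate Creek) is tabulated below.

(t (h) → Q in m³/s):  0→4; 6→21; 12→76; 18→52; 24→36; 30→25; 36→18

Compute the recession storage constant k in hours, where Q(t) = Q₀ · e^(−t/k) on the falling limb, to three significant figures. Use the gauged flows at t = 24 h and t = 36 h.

On the falling limb, Q drops from 36 to 18 m³/s between t = 24 h and t = 36 h (Δt = 12 h).
k = −Δt / ln(Q₂/Q₁) = −12 / ln(18/36) = 17.3 h.

k ≈ 17.3 h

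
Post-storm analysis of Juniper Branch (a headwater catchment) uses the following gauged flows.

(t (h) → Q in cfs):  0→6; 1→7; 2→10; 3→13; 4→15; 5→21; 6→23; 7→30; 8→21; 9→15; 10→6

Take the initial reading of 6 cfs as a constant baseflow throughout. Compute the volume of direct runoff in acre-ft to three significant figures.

V ≈ 8.35 acre-ft

Direct-runoff ordinates (Q − Q_b): 0.0, 1.0, 4.0, 7.0, 9.0, 15.0, 17.0, 24.0, 15.0, 9.0, 0.0 cfs.
ΣQ_DR = 101.0 cfs.
With Δt = 1 h = 3600 s, V = ΣQ_DR · Δt = 101.0 × 3600 = 3.64 × 10^5 ft³ = 8.35 acre-ft.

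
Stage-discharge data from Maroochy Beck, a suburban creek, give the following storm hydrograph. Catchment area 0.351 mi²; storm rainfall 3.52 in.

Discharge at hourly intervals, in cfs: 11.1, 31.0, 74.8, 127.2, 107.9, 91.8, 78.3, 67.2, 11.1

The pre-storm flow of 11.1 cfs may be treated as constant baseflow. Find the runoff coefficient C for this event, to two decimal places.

C ≈ 0.63

ΣQ_DR = 500.5 cfs; V = ΣQ_DR·Δt = 1.802 × 10^6 ft³.
Runoff depth d = V / A = 2.210 in.
C = d / P = 2.210 / 3.52 = 0.63.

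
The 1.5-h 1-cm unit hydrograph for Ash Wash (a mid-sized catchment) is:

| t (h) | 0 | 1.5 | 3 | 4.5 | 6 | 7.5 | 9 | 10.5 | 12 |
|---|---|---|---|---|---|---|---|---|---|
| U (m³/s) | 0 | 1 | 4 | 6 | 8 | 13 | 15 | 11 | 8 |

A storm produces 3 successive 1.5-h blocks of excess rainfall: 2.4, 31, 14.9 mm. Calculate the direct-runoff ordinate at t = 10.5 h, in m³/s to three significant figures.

By discrete convolution, Q_j = Σ (P_i / 10 mm) · U_{j−i}.
At t = 10.5 h (j=7): Q = (2.4/10)·11 + (31/10)·15 + (14.9/10)·13 = 68.5 m³/s.

Q ≈ 68.5 m³/s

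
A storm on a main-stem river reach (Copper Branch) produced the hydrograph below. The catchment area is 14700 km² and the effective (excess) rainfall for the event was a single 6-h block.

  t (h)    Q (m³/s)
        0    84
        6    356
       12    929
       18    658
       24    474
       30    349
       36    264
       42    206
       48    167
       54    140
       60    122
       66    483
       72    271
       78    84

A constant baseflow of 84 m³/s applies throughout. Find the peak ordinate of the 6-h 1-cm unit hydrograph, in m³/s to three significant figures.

U_p ≈ 1690 m³/s

Direct runoff: 0.0, 272.0, 845.0, 574.0, 390.0, 265.0, 180.0, 122.0, 83.0, 56.0, 38.0, 399.0, 187.0, 0.0 m³/s; ΣQ_DR = 3411 m³/s, peak = 845.0 m³/s.
Runoff depth d = ΣQ_DR·Δt / A = 3411 × 21600 / (14700 km²) = 5.012 mm.
The 1-cm UH is the DRH scaled by (10 mm)/d, so U_p = 845.0 × 10/5.012 = 1690 m³/s.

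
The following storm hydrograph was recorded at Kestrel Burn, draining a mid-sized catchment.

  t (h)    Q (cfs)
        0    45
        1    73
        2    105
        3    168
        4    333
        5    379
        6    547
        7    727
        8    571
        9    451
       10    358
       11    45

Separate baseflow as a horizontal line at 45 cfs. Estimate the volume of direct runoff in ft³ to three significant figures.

Direct-runoff ordinates (Q − Q_b): 0.0, 28.0, 60.0, 123.0, 288.0, 334.0, 502.0, 682.0, 526.0, 406.0, 313.0, 0.0 cfs.
ΣQ_DR = 3262 cfs.
With Δt = 1 h = 3600 s, V = ΣQ_DR · Δt = 3262 × 3600 = 1.17 × 10^7 ft³.

V ≈ 1.17 × 10^7 ft³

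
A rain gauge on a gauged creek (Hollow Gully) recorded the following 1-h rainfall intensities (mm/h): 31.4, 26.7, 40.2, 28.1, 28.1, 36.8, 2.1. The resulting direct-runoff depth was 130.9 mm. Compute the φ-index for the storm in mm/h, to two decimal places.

Only the 6 blocks with intensity above φ contribute runoff: 31.4, 26.7, 40.2, 28.1, 28.1, 36.8 mm/h.
Σ(I−φ)·Δt = d  ⇒  (31.4+26.7+40.2+28.1+28.1+36.8 − 6φ)·1 = 130.9
φ = (191.3 − 130.9/1) / 6 = 10.07 mm/h.

φ ≈ 10.07 mm/h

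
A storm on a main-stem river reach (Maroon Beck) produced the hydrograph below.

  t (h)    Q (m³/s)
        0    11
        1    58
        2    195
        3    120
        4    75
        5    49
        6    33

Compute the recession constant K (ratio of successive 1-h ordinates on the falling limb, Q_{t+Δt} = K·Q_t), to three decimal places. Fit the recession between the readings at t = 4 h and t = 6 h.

Using the recession-limb readings at t = 4 h and t = 6 h: Q falls from 75 to 33 m³/s over 2 intervals.
K = (Q₂/Q₁)^(1/2) = (33/75)^(1/2) = 0.663.

K ≈ 0.663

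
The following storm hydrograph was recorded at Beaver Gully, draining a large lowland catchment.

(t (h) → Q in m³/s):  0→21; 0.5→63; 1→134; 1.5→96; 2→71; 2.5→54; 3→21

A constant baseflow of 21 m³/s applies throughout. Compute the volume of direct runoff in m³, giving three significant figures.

Direct-runoff ordinates (Q − Q_b): 0.0, 42.0, 113.0, 75.0, 50.0, 33.0, 0.0 m³/s.
ΣQ_DR = 313.0 m³/s.
With Δt = 0.5 h = 1800 s, V = ΣQ_DR · Δt = 313.0 × 1800 = 5.63 × 10^5 m³.

V ≈ 5.63 × 10^5 m³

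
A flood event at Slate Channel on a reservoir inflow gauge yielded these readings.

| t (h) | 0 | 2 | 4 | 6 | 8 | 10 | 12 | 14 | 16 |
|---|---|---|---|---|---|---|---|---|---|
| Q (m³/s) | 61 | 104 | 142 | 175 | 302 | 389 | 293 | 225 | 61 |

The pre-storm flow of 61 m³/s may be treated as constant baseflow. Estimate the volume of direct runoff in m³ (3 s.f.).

V ≈ 8.66 × 10^6 m³

Direct-runoff ordinates (Q − Q_b): 0.0, 43.0, 81.0, 114.0, 241.0, 328.0, 232.0, 164.0, 0.0 m³/s.
ΣQ_DR = 1203 m³/s.
With Δt = 2 h = 7200 s, V = ΣQ_DR · Δt = 1203 × 7200 = 8.66 × 10^6 m³.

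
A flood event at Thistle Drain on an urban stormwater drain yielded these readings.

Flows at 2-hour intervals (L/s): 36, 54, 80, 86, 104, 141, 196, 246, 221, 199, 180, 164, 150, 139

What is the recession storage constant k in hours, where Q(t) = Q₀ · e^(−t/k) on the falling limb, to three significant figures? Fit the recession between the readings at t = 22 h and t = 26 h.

On the falling limb, Q drops from 164 to 139 L/s between t = 22 h and t = 26 h (Δt = 4 h).
k = −Δt / ln(Q₂/Q₁) = −4 / ln(139/164) = 24.2 h.

k ≈ 24.2 h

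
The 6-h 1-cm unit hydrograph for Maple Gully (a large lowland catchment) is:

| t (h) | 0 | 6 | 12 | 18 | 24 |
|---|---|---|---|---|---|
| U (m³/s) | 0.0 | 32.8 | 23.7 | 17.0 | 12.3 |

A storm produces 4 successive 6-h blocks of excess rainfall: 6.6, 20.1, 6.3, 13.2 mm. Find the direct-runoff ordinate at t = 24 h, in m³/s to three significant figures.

Q ≈ 101 m³/s

By discrete convolution, Q_j = Σ (P_i / 10 mm) · U_{j−i}.
At t = 24 h (j=4): Q = (6.6/10)·12.3 + (20.1/10)·17.0 + (6.3/10)·23.7 + (13.2/10)·32.8 = 101 m³/s.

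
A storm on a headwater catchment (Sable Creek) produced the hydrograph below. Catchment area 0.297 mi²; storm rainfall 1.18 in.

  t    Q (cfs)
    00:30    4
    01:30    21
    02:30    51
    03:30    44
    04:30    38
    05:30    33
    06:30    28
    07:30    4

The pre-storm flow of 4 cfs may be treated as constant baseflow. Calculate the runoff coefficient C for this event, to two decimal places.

C ≈ 0.84

ΣQ_DR = 191.0 cfs; V = ΣQ_DR·Δt = 6.876 × 10^5 ft³.
Runoff depth d = V / A = 0.9965 in.
C = d / P = 0.9965 / 1.18 = 0.84.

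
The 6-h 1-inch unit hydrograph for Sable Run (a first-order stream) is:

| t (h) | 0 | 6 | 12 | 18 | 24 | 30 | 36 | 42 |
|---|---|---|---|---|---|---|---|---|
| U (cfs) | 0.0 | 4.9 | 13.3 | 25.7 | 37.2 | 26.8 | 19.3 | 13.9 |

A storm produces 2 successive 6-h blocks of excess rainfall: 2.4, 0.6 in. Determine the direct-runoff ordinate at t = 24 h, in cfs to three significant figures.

Q ≈ 105 cfs

By discrete convolution, Q_j = Σ (P_i / 1 in) · U_{j−i}.
At t = 24 h (j=4): Q = (2.4/1)·37.2 + (0.6/1)·25.7 = 105 cfs.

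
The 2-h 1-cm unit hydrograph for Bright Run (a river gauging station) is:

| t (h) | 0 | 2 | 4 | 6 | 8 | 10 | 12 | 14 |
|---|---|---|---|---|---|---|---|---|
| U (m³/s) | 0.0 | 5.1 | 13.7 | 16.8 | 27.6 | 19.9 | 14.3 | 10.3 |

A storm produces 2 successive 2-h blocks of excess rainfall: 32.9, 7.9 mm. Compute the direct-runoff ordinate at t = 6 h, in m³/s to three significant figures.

By discrete convolution, Q_j = Σ (P_i / 10 mm) · U_{j−i}.
At t = 6 h (j=3): Q = (32.9/10)·16.8 + (7.9/10)·13.7 = 66.1 m³/s.

Q ≈ 66.1 m³/s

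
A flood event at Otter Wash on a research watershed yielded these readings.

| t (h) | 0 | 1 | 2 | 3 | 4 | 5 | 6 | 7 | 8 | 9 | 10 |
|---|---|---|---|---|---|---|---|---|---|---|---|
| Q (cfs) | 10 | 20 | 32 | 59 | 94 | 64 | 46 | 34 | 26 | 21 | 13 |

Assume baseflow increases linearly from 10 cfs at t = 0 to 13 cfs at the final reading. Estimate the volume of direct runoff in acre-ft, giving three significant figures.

Direct-runoff ordinates (Q − Q_b): 0.00, 9.70, 21.40, 48.10, 82.80, 52.50, 34.20, 21.90, 13.60, 8.30, 0.00 cfs.
ΣQ_DR = 292.5 cfs.
With Δt = 1 h = 3600 s, V = ΣQ_DR · Δt = 292.5 × 3600 = 1.05 × 10^6 ft³ = 24.2 acre-ft.

V ≈ 24.2 acre-ft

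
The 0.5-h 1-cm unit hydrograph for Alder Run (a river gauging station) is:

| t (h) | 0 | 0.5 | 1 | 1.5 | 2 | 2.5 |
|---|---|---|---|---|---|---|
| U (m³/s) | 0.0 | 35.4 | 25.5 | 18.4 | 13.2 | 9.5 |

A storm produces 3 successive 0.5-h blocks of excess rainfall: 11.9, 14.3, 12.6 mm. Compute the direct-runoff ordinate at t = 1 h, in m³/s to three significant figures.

By discrete convolution, Q_j = Σ (P_i / 10 mm) · U_{j−i}.
At t = 1 h (j=2): Q = (11.9/10)·25.5 + (14.3/10)·35.4 + (12.6/10)·0.0 = 81.0 m³/s.

Q ≈ 81.0 m³/s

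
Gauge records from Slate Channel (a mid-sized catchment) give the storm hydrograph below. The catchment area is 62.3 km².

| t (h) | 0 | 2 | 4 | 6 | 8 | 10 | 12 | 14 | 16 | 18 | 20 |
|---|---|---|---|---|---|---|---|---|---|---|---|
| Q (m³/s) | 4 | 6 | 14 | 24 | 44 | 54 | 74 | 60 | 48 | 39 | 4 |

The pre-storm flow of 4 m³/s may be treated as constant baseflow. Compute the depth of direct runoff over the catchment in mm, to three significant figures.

Direct runoff: 0.0, 2.0, 10.0, 20.0, 40.0, 50.0, 70.0, 56.0, 44.0, 35.0, 0.0 m³/s; ΣQ_DR = 327.0 m³/s.
V = ΣQ_DR · Δt = 327.0 × 7200 s = 2.354 × 10^6 m³.
Over A = 62.3 km², depth = V / A = 37.8 mm.

d ≈ 37.8 mm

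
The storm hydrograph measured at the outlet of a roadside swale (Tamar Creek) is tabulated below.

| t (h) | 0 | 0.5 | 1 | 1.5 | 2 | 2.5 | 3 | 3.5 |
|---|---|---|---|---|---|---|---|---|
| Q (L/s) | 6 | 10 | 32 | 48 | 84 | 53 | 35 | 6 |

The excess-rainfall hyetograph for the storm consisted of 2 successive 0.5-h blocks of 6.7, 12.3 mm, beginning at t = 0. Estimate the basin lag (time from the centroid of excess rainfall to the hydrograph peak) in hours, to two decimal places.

t_L ≈ 1.43 h

Centroid of excess rainfall: t_c = Σ P_i·t̄_i / ΣP_i = 0.5737 h (block centres at 0.25, 0.75 h).
Hydrograph peak occurs at t = 2 h, so basin lag t_L = 2 − 0.5737 = 1.43 h.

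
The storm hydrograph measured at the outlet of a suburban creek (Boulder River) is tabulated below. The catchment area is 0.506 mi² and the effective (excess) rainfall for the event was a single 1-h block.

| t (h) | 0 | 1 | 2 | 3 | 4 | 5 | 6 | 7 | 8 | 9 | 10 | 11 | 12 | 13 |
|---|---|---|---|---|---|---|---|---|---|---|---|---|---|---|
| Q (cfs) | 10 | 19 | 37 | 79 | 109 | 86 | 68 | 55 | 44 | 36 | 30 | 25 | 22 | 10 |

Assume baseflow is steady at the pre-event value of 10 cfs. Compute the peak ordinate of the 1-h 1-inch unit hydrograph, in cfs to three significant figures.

U_p ≈ 66.0 cfs

Direct runoff: 0.0, 9.0, 27.0, 69.0, 99.0, 76.0, 58.0, 45.0, 34.0, 26.0, 20.0, 15.0, 12.0, 0.0 cfs; ΣQ_DR = 490.0 cfs, peak = 99.0 cfs.
Runoff depth d = ΣQ_DR·Δt / A = 490.0 × 3600 / (0.506 mi²) = 1.501 in.
The 1-inch UH is the DRH scaled by (1 in)/d, so U_p = 99.0 × 1/1.501 = 66.0 cfs.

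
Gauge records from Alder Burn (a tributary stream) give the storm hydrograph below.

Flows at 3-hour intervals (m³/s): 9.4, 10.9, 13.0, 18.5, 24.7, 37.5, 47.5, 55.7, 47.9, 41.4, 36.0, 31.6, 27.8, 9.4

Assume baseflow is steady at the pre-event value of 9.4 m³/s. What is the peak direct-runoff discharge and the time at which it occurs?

Subtracting baseflow gives direct-runoff ordinates: 0.0, 1.5, 3.6, 9.1, 15.3, 28.1, 38.1, 46.3, 38.5, 32.0, 26.6, 22.2, 18.4, 0.0 m³/s.
The maximum is 46.3 m³/s, occurring at the reading for t = 21 h.

Q_p = 46.3 m³/s at t = 21 h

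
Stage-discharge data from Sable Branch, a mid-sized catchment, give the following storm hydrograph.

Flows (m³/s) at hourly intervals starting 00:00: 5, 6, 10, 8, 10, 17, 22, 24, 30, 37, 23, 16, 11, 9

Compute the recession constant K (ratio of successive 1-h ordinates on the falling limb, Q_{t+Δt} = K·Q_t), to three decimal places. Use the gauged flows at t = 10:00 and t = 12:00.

K ≈ 0.692

Using the recession-limb readings at t = 10:00 and t = 12:00: Q falls from 23 to 11 m³/s over 2 intervals.
K = (Q₂/Q₁)^(1/2) = (11/23)^(1/2) = 0.692.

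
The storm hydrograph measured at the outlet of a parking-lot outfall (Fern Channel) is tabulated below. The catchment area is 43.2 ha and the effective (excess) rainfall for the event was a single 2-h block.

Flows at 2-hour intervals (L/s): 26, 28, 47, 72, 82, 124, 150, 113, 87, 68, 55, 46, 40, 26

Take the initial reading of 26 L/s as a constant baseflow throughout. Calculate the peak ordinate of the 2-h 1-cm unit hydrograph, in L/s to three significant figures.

U_p ≈ 124 L/s

Direct runoff: 0.0, 2.0, 21.0, 46.0, 56.0, 98.0, 124.0, 87.0, 61.0, 42.0, 29.0, 20.0, 14.0, 0.0 L/s; ΣQ_DR = 600.0 L/s, peak = 124.0 L/s.
Runoff depth d = ΣQ_DR·Δt / A = 600.0 × 7200 / (43.2 ha) = 10.00 mm.
The 1-cm UH is the DRH scaled by (10 mm)/d, so U_p = 124.0 × 10/10.00 = 124 L/s.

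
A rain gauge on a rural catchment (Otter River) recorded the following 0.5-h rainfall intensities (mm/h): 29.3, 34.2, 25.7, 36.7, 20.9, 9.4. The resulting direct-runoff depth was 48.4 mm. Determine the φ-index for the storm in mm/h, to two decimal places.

φ ≈ 10.00 mm/h

Only the 5 blocks with intensity above φ contribute runoff: 29.3, 34.2, 25.7, 36.7, 20.9 mm/h.
Σ(I−φ)·Δt = d  ⇒  (29.3+34.2+25.7+36.7+20.9 − 5φ)·0.5 = 48.4
φ = (146.8 − 48.4/0.5) / 5 = 10.00 mm/h.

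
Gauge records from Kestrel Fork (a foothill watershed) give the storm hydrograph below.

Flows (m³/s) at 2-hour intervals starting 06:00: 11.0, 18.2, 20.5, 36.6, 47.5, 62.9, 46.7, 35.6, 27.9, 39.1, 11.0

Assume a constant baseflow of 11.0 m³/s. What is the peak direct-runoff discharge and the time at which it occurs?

Subtracting baseflow gives direct-runoff ordinates: 0.0, 7.2, 9.5, 25.6, 36.5, 51.9, 35.7, 24.6, 16.9, 28.1, 0.0 m³/s.
The maximum is 51.9 m³/s, occurring at the reading for t = 16:00.

Q_p = 51.9 m³/s at t = 16:00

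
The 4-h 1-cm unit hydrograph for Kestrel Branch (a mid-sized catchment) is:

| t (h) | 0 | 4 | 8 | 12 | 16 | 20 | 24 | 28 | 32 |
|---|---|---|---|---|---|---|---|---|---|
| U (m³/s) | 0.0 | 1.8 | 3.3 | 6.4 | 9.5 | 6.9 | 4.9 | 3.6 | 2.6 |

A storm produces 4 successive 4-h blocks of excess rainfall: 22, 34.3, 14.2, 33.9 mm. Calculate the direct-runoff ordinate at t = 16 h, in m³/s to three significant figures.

By discrete convolution, Q_j = Σ (P_i / 10 mm) · U_{j−i}.
At t = 16 h (j=4): Q = (22/10)·9.5 + (34.3/10)·6.4 + (14.2/10)·3.3 + (33.9/10)·1.8 = 53.6 m³/s.

Q ≈ 53.6 m³/s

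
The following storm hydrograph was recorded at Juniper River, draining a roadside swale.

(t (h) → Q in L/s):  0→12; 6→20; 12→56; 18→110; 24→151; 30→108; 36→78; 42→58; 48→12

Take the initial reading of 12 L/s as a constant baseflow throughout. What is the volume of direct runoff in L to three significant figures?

V ≈ 1.07 × 10^7 L

Direct-runoff ordinates (Q − Q_b): 0.0, 8.0, 44.0, 98.0, 139.0, 96.0, 66.0, 46.0, 0.0 L/s.
ΣQ_DR = 497.0 L/s.
With Δt = 6 h = 21600 s, V = ΣQ_DR · Δt = 497.0 × 21600 = 1.07 × 10^7 L.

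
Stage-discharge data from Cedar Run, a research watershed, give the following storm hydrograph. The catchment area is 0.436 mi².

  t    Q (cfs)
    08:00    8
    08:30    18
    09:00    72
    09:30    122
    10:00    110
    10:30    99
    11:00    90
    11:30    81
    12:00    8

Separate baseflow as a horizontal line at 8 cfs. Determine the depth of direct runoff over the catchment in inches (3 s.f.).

Direct runoff: 0.0, 10.0, 64.0, 114.0, 102.0, 91.0, 82.0, 73.0, 0.0 cfs; ΣQ_DR = 536.0 cfs.
V = ΣQ_DR · Δt = 536.0 × 1800 s = 9.648 × 10^5 ft³.
Over A = 0.436 mi², depth = V / A = 0.952 in.

d ≈ 0.952 in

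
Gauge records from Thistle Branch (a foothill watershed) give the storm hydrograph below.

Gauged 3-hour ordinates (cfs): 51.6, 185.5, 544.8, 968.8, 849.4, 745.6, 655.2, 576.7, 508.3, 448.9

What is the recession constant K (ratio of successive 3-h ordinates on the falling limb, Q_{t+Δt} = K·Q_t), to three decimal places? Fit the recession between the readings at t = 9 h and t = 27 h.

K ≈ 0.880

Using the recession-limb readings at t = 9 h and t = 27 h: Q falls from 968.8 to 448.9 cfs over 6 intervals.
K = (Q₂/Q₁)^(1/6) = (448.9/968.8)^(1/6) = 0.880.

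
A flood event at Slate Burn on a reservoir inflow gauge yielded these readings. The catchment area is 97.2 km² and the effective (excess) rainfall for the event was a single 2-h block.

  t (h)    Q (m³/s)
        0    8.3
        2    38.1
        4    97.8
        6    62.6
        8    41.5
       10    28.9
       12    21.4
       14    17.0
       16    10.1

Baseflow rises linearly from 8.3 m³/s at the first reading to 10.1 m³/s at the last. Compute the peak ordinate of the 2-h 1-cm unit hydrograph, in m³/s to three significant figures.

Direct runoff: 0.00, 29.57, 89.05, 53.62, 32.30, 19.48, 11.75, 7.12, 0.00 m³/s; ΣQ_DR = 242.9 m³/s, peak = 89.05 m³/s.
Runoff depth d = ΣQ_DR·Δt / A = 242.9 × 7200 / (97.2 km²) = 17.99 mm.
The 1-cm UH is the DRH scaled by (10 mm)/d, so U_p = 89.05 × 10/17.99 = 49.5 m³/s.

U_p ≈ 49.5 m³/s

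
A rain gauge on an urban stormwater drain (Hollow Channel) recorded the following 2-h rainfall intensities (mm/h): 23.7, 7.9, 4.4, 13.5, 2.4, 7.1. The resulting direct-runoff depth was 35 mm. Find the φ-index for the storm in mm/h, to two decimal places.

φ ≈ 9.85 mm/h

Only the 2 blocks with intensity above φ contribute runoff: 23.7, 13.5 mm/h.
Σ(I−φ)·Δt = d  ⇒  (23.7+13.5 − 2φ)·2 = 35
φ = (37.20 − 35/2) / 2 = 9.85 mm/h.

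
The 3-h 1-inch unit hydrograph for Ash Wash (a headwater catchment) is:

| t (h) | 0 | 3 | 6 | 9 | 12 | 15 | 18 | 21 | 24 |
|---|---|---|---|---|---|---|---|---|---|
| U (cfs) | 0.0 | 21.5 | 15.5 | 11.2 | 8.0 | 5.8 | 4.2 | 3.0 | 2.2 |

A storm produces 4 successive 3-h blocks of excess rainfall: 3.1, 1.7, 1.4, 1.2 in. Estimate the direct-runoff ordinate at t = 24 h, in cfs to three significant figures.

Q ≈ 24.8 cfs

By discrete convolution, Q_j = Σ (P_i / 1 in) · U_{j−i}.
At t = 24 h (j=8): Q = (3.1/1)·2.2 + (1.7/1)·3.0 + (1.4/1)·4.2 + (1.2/1)·5.8 = 24.8 cfs.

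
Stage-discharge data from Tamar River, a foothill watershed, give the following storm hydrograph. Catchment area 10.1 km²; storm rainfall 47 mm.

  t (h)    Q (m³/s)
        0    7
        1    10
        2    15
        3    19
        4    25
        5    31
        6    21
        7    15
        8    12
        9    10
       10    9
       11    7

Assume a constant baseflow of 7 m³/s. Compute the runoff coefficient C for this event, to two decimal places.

C ≈ 0.74

ΣQ_DR = 97.00 m³/s; V = ΣQ_DR·Δt = 3.492 × 10^5 m³.
Runoff depth d = V / A = 34.57 mm.
C = d / P = 34.57 / 47 = 0.74.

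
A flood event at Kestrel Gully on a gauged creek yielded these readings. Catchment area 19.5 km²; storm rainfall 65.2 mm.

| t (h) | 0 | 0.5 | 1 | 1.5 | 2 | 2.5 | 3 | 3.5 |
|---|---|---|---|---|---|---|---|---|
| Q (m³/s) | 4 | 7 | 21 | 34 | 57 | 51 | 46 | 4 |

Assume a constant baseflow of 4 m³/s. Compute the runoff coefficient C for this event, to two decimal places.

ΣQ_DR = 192.0 m³/s; V = ΣQ_DR·Δt = 3.456 × 10^5 m³.
Runoff depth d = V / A = 17.72 mm.
C = d / P = 17.72 / 65.2 = 0.27.

C ≈ 0.27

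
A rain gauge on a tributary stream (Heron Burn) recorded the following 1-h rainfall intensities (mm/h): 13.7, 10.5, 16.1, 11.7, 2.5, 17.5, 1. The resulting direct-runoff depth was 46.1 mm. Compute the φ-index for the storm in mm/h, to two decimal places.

φ ≈ 4.68 mm/h

Only the 5 blocks with intensity above φ contribute runoff: 13.7, 10.5, 16.1, 11.7, 17.5 mm/h.
Σ(I−φ)·Δt = d  ⇒  (13.7+10.5+16.1+11.7+17.5 − 5φ)·1 = 46.1
φ = (69.50 − 46.1/1) / 5 = 4.68 mm/h.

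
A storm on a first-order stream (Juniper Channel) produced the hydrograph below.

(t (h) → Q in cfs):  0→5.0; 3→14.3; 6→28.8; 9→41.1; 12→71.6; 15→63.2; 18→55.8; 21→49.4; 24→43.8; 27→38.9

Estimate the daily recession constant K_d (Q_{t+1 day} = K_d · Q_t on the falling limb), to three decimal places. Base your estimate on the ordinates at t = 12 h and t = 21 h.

K_d ≈ 0.372

Between t = 12 h and t = 21 h the flow falls from 71.6 to 49.4 cfs over 3×3 h = 9 h.
Per-interval ratio K = (49.4/71.6)^(1/3) = 0.8836; K_d = K^(24/3) = 0.372.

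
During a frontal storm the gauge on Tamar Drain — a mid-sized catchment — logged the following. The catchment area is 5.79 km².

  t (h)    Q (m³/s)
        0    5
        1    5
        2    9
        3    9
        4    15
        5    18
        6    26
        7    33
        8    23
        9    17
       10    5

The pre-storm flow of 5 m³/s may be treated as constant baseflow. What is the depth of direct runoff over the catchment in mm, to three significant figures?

Direct runoff: 0.0, 0.0, 4.0, 4.0, 10.0, 13.0, 21.0, 28.0, 18.0, 12.0, 0.0 m³/s; ΣQ_DR = 110.0 m³/s.
V = ΣQ_DR · Δt = 110.0 × 3600 s = 3.960 × 10^5 m³.
Over A = 5.79 km², depth = V / A = 68.4 mm.

d ≈ 68.4 mm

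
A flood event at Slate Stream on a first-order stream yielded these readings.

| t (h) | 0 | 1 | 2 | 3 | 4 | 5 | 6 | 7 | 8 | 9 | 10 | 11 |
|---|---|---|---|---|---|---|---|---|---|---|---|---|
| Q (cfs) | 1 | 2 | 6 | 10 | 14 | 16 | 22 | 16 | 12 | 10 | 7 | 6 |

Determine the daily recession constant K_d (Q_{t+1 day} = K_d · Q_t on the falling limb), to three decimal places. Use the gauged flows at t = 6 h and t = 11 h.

Between t = 6 h and t = 11 h the flow falls from 22 to 6 cfs over 5×1 h = 5 h.
Per-interval ratio K = (6/22)^(1/5) = 0.7712; K_d = K^(24/1) = 0.002.

K_d ≈ 0.002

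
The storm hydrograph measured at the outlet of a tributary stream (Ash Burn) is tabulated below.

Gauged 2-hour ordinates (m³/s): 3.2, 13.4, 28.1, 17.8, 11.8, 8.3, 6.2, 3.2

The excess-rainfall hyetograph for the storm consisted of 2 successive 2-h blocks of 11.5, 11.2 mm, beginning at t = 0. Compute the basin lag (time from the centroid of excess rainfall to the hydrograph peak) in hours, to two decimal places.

Centroid of excess rainfall: t_c = Σ P_i·t̄_i / ΣP_i = 1.9868 h (block centres at 1, 3 h).
Hydrograph peak occurs at t = 4 h, so basin lag t_L = 4 − 1.9868 = 2.01 h.

t_L ≈ 2.01 h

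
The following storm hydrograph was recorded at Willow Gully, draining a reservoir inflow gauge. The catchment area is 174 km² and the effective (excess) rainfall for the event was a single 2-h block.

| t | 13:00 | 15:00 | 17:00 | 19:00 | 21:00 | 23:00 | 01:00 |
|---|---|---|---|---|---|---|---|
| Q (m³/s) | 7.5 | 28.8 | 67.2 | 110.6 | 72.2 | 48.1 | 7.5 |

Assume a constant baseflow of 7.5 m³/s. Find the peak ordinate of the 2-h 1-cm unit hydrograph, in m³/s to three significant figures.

U_p ≈ 86.1 m³/s

Direct runoff: 0.0, 21.3, 59.7, 103.1, 64.7, 40.6, 0.0 m³/s; ΣQ_DR = 289.4 m³/s, peak = 103.1 m³/s.
Runoff depth d = ΣQ_DR·Δt / A = 289.4 × 7200 / (174 km²) = 11.98 mm.
The 1-cm UH is the DRH scaled by (10 mm)/d, so U_p = 103.1 × 10/11.98 = 86.1 m³/s.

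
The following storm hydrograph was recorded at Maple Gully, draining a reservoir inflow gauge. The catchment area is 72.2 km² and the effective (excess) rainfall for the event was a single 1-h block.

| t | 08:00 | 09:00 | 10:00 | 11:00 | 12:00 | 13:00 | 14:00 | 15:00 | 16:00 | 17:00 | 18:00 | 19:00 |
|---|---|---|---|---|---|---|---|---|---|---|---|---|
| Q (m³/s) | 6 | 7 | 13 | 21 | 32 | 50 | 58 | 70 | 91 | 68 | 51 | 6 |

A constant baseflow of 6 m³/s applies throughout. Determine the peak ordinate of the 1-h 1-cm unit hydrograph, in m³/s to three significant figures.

Direct runoff: 0.0, 1.0, 7.0, 15.0, 26.0, 44.0, 52.0, 64.0, 85.0, 62.0, 45.0, 0.0 m³/s; ΣQ_DR = 401.0 m³/s, peak = 85.0 m³/s.
Runoff depth d = ΣQ_DR·Δt / A = 401.0 × 3600 / (72.2 km²) = 19.99 mm.
The 1-cm UH is the DRH scaled by (10 mm)/d, so U_p = 85.0 × 10/19.99 = 42.5 m³/s.

U_p ≈ 42.5 m³/s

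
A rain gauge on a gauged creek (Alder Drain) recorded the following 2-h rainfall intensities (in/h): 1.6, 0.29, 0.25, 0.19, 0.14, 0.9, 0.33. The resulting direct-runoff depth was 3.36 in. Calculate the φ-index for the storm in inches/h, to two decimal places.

Only the 2 blocks with intensity above φ contribute runoff: 1.6, 0.9 in/h.
Σ(I−φ)·Δt = d  ⇒  (1.6+0.9 − 2φ)·2 = 3.36
φ = (2.500 − 3.36/2) / 2 = 0.41 in/h.

φ ≈ 0.41 in/h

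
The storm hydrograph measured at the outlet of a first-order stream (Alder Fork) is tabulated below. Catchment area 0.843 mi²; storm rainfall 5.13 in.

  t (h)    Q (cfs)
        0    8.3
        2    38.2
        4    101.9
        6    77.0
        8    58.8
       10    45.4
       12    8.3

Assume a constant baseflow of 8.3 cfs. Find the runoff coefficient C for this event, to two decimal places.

ΣQ_DR = 279.8 cfs; V = ΣQ_DR·Δt = 2.015 × 10^6 ft³.
Runoff depth d = V / A = 1.029 in.
C = d / P = 1.029 / 5.13 = 0.20.

C ≈ 0.20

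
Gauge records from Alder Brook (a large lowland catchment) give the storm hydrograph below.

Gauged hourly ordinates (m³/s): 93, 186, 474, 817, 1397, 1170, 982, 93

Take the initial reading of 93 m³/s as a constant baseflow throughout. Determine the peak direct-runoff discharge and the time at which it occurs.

Q_p = 1304.0 m³/s at t = 4 h

Subtracting baseflow gives direct-runoff ordinates: 0.0, 93.0, 381.0, 724.0, 1304.0, 1077.0, 889.0, 0.0 m³/s.
The maximum is 1304.0 m³/s, occurring at the reading for t = 4 h.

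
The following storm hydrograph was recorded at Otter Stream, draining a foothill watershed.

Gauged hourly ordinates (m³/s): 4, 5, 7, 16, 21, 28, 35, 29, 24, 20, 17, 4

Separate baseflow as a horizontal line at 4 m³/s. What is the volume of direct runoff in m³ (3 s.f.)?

Direct-runoff ordinates (Q − Q_b): 0.0, 1.0, 3.0, 12.0, 17.0, 24.0, 31.0, 25.0, 20.0, 16.0, 13.0, 0.0 m³/s.
ΣQ_DR = 162.0 m³/s.
With Δt = 1 h = 3600 s, V = ΣQ_DR · Δt = 162.0 × 3600 = 5.83 × 10^5 m³.

V ≈ 5.83 × 10^5 m³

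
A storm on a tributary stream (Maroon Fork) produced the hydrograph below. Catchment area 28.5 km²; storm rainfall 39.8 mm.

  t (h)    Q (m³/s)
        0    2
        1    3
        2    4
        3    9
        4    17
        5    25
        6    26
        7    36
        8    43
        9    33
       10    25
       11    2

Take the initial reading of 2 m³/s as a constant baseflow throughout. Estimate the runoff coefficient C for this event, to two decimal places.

C ≈ 0.64

ΣQ_DR = 201.0 m³/s; V = ΣQ_DR·Δt = 7.236 × 10^5 m³.
Runoff depth d = V / A = 25.39 mm.
C = d / P = 25.39 / 39.8 = 0.64.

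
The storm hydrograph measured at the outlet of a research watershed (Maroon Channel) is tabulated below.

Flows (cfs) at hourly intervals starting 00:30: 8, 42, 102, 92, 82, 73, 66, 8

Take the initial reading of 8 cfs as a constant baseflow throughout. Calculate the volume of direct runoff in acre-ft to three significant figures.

Direct-runoff ordinates (Q − Q_b): 0.0, 34.0, 94.0, 84.0, 74.0, 65.0, 58.0, 0.0 cfs.
ΣQ_DR = 409.0 cfs.
With Δt = 1 h = 3600 s, V = ΣQ_DR · Δt = 409.0 × 3600 = 1.47 × 10^6 ft³ = 33.8 acre-ft.

V ≈ 33.8 acre-ft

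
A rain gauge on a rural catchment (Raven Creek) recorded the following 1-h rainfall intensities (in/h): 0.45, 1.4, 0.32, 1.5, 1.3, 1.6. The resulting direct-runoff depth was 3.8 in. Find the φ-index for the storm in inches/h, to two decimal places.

Only the 4 blocks with intensity above φ contribute runoff: 1.4, 1.5, 1.3, 1.6 in/h.
Σ(I−φ)·Δt = d  ⇒  (1.4+1.5+1.3+1.6 − 4φ)·1 = 3.8
φ = (5.800 − 3.8/1) / 4 = 0.50 in/h.

φ ≈ 0.50 in/h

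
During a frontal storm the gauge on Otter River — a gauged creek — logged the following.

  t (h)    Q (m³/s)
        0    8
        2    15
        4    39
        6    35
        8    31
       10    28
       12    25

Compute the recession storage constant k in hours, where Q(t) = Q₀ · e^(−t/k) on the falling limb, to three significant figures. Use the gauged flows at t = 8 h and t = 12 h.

On the falling limb, Q drops from 31 to 25 m³/s between t = 8 h and t = 12 h (Δt = 4 h).
k = −Δt / ln(Q₂/Q₁) = −4 / ln(25/31) = 18.6 h.

k ≈ 18.6 h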